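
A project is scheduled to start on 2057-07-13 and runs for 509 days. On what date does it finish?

December 4, 2058

Counting forward 509 days from July 13, 2057.
July has 31 days, so 31 − 13 = 18 days remain after July 13, 2057; 509 − 18 = 491 left.
August 2057 has 31 days: 491 − 31 = 460 left.
September 2057 has 30 days: 460 − 30 = 430 left.
October 2057 has 31 days: 430 − 31 = 399 left.
November 2057 has 30 days: 399 − 30 = 369 left.
December 2057 has 31 days: 369 − 31 = 338 left.
January 2058 has 31 days: 338 − 31 = 307 left.
February 2058 has 28 days (2058 is not a leap year): 307 − 28 = 279 left.
March 2058 has 31 days: 279 − 31 = 248 left.
April 2058 has 30 days: 248 − 30 = 218 left.
May 2058 has 31 days: 218 − 31 = 187 left.
June 2058 has 30 days: 187 − 30 = 157 left.
July 2058 has 31 days: 157 − 31 = 126 left.
August 2058 has 31 days: 126 − 31 = 95 left.
September 2058 has 30 days: 95 − 30 = 65 left.
October 2058 has 31 days: 65 − 31 = 34 left.
November 2058 has 30 days: 34 − 30 = 4 left.
4 days into December 2058 → December 4, 2058.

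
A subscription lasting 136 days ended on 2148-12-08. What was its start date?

Going back 136 days from December 8, 2148.
Going back 8 days from December 8, 2148 reaches the end of the previous month; 136 − 8 = 128 left.
November 2148 has 30 days: 128 − 30 = 98 left.
October 2148 has 31 days: 98 − 31 = 67 left.
September 2148 has 30 days: 67 − 30 = 37 left.
August 2148 has 31 days: 37 − 31 = 6 left.
July 2148 has 31 days; 31 − 6 = 25 → July 25, 2148.

July 25, 2148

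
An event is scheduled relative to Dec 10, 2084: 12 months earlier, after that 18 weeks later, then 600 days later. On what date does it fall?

December 5, 2085

Going back 12 months from December 10, 2084:
month 12 − 12 = 0, which is month 12 of year 2083 → December 2083.
Day 10 is valid in December, giving December 10, 2083.
Adding 18 weeks (= 126 days) from December 10, 2083:
December has 31 days, so 31 − 10 = 21 days remain after December 10, 2083; 126 − 21 = 105 left.
January 2084 has 31 days: 105 − 31 = 74 left.
February 2084 has 29 days (2084 is a leap year): 74 − 29 = 45 left.
March 2084 has 31 days: 45 − 31 = 14 left.
14 days into April 2084 → April 14, 2084.
Adding 600 days from April 14, 2084:
April has 30 days, so 30 − 14 = 16 days remain after April 14, 2084; 600 − 16 = 584 left.
May 2084 has 31 days: 584 − 31 = 553 left.
June 2084 has 30 days: 553 − 30 = 523 left.
July 2084 has 31 days: 523 − 31 = 492 left.
August 2084 has 31 days: 492 − 31 = 461 left.
September 2084 has 30 days: 461 − 30 = 431 left.
October 2084 has 31 days: 431 − 31 = 400 left.
November 2084 has 30 days: 400 − 30 = 370 left.
December 2084 has 31 days: 370 − 31 = 339 left.
January 2085 has 31 days: 339 − 31 = 308 left.
February 2085 has 28 days (2085 is not a leap year): 308 − 28 = 280 left.
March 2085 has 31 days: 280 − 31 = 249 left.
April 2085 has 30 days: 249 − 30 = 219 left.
May 2085 has 31 days: 219 − 31 = 188 left.
June 2085 has 30 days: 188 − 30 = 158 left.
July 2085 has 31 days: 158 − 31 = 127 left.
August 2085 has 31 days: 127 − 31 = 96 left.
September 2085 has 30 days: 96 − 30 = 66 left.
October 2085 has 31 days: 66 − 31 = 35 left.
November 2085 has 30 days: 35 − 30 = 5 left.
5 days into December 2085 → December 5, 2085.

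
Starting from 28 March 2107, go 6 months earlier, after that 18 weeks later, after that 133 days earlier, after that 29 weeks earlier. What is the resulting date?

March 2, 2106

Going back 6 months from March 28, 2107:
month 3 − 6 = -3, which is month 9 of year 2106 → September 2106.
Day 28 is valid in September, giving September 28, 2106.
Counting forward 18 weeks (= 126 days) from September 28, 2106:
September has 30 days, so 30 − 28 = 2 days remain after September 28, 2106; 126 − 2 = 124 left.
October 2106 has 31 days: 124 − 31 = 93 left.
November 2106 has 30 days: 93 − 30 = 63 left.
December 2106 has 31 days: 63 − 31 = 32 left.
January 2107 has 31 days: 32 − 31 = 1 left.
1 day into February 2107 → February 1, 2107.
Going back 133 days from February 1, 2107:
Going back 1 day from February 1, 2107 reaches the end of the previous month; 133 − 1 = 132 left.
January 2107 has 31 days: 132 − 31 = 101 left.
December 2106 has 31 days: 101 − 31 = 70 left.
November 2106 has 30 days: 70 − 30 = 40 left.
October 2106 has 31 days: 40 − 31 = 9 left.
September 2106 has 30 days; 30 − 9 = 21 → September 21, 2106.
Subtracting 29 weeks (= 203 days) from September 21, 2106:
Going back 21 days from September 21, 2106 reaches the end of the previous month; 203 − 21 = 182 left.
August 2106 has 31 days: 182 − 31 = 151 left.
July 2106 has 31 days: 151 − 31 = 120 left.
June 2106 has 30 days: 120 − 30 = 90 left.
May 2106 has 31 days: 90 − 31 = 59 left.
April 2106 has 30 days: 59 − 30 = 29 left.
March 2106 has 31 days; 31 − 29 = 2 → March 2, 2106.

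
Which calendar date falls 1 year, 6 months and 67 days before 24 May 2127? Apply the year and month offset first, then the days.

Counting back 1 year, 6 months and 67 days from May 24, 2127: first the month/year part, then the days.
-1 year → 2126; month 5 − 6 = -1, which is month 11 of year 2125 → November 2125.
Day 24 is valid in November, giving November 24, 2125.
Now subtract 67 days from November 24, 2125.
Going back 24 days from November 24, 2125 reaches the end of the previous month; 67 − 24 = 43 left.
October 2125 has 31 days: 43 − 31 = 12 left.
September 2125 has 30 days; 30 − 12 = 18 → September 18, 2125.

September 18, 2125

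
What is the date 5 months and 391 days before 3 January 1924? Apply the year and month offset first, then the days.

Counting back 5 months and 391 days from January 3, 1924: first the month/year part, then the days.
month 1 − 5 = -4, which is month 8 of year 1923 → August 1923.
Day 3 is valid in August, giving August 3, 1923.
Now subtract 391 days from August 3, 1923.
Going back 3 days from August 3, 1923 reaches the end of the previous month; 391 − 3 = 388 left.
July 1923 has 31 days: 388 − 31 = 357 left.
June 1923 has 30 days: 357 − 30 = 327 left.
May 1923 has 31 days: 327 − 31 = 296 left.
April 1923 has 30 days: 296 − 30 = 266 left.
March 1923 has 31 days: 266 − 31 = 235 left.
February 1923 has 28 days (1923 is not a leap year): 235 − 28 = 207 left.
January 1923 has 31 days: 207 − 31 = 176 left.
December 1922 has 31 days: 176 − 31 = 145 left.
November 1922 has 30 days: 145 − 30 = 115 left.
October 1922 has 31 days: 115 − 31 = 84 left.
September 1922 has 30 days: 84 − 30 = 54 left.
August 1922 has 31 days: 54 − 31 = 23 left.
July 1922 has 31 days; 31 − 23 = 8 → July 8, 1922.

July 8, 1922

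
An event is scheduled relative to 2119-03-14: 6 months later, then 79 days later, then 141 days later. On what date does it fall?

Advancing 6 months from March 14, 2119:
month 3 + 6 = 9 → September 2119.
Day 14 is valid in September, giving September 14, 2119.
Adding 79 days from September 14, 2119:
September has 30 days, so 30 − 14 = 16 days remain after September 14, 2119; 79 − 16 = 63 left.
October 2119 has 31 days: 63 − 31 = 32 left.
November 2119 has 30 days: 32 − 30 = 2 left.
2 days into December 2119 → December 2, 2119.
Advancing 141 days from December 2, 2119:
December has 31 days, so 31 − 2 = 29 days remain after December 2, 2119; 141 − 29 = 112 left.
January 2120 has 31 days: 112 − 31 = 81 left.
February 2120 has 29 days (2120 is a leap year): 81 − 29 = 52 left.
March 2120 has 31 days: 52 − 31 = 21 left.
21 days into April 2120 → April 21, 2120.

April 21, 2120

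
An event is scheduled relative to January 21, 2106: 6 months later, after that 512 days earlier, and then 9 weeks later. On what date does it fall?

April 28, 2105

Advancing 6 months from January 21, 2106:
month 1 + 6 = 7 → July 2106.
Day 21 is valid in July, giving July 21, 2106.
Subtracting 512 days from July 21, 2106:
Going back 21 days from July 21, 2106 reaches the end of the previous month; 512 − 21 = 491 left.
June 2106 has 30 days: 491 − 30 = 461 left.
May 2106 has 31 days: 461 − 31 = 430 left.
April 2106 has 30 days: 430 − 30 = 400 left.
March 2106 has 31 days: 400 − 31 = 369 left.
February 2106 has 28 days (2106 is not a leap year): 369 − 28 = 341 left.
January 2106 has 31 days: 341 − 31 = 310 left.
December 2105 has 31 days: 310 − 31 = 279 left.
November 2105 has 30 days: 279 − 30 = 249 left.
October 2105 has 31 days: 249 − 31 = 218 left.
September 2105 has 30 days: 218 − 30 = 188 left.
August 2105 has 31 days: 188 − 31 = 157 left.
July 2105 has 31 days: 157 − 31 = 126 left.
June 2105 has 30 days: 126 − 30 = 96 left.
May 2105 has 31 days: 96 − 31 = 65 left.
April 2105 has 30 days: 65 − 30 = 35 left.
March 2105 has 31 days: 35 − 31 = 4 left.
February 2105 has 28 days; 28 − 4 = 24 → February 24, 2105.
Counting forward 9 weeks (= 63 days) from February 24, 2105:
February has 28 days, so 28 − 24 = 4 days remain after February 24, 2105; 63 − 4 = 59 left.
March 2105 has 31 days: 59 − 31 = 28 left.
28 days into April 2105 → April 28, 2105.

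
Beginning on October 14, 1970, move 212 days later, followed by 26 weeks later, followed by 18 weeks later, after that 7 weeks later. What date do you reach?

May 5, 1972

Counting forward 212 days from October 14, 1970:
October has 31 days, so 31 − 14 = 17 days remain after October 14, 1970; 212 − 17 = 195 left.
November 1970 has 30 days: 195 − 30 = 165 left.
December 1970 has 31 days: 165 − 31 = 134 left.
January 1971 has 31 days: 134 − 31 = 103 left.
February 1971 has 28 days (1971 is not a leap year): 103 − 28 = 75 left.
March 1971 has 31 days: 75 − 31 = 44 left.
April 1971 has 30 days: 44 − 30 = 14 left.
14 days into May 1971 → May 14, 1971.
Adding 26 weeks (= 182 days) from May 14, 1971:
May has 31 days, so 31 − 14 = 17 days remain after May 14, 1971; 182 − 17 = 165 left.
June 1971 has 30 days: 165 − 30 = 135 left.
July 1971 has 31 days: 135 − 31 = 104 left.
August 1971 has 31 days: 104 − 31 = 73 left.
September 1971 has 30 days: 73 − 30 = 43 left.
October 1971 has 31 days: 43 − 31 = 12 left.
12 days into November 1971 → November 12, 1971.
Counting forward 18 weeks (= 126 days) from November 12, 1971:
November has 30 days, so 30 − 12 = 18 days remain after November 12, 1971; 126 − 18 = 108 left.
December 1971 has 31 days: 108 − 31 = 77 left.
January 1972 has 31 days: 77 − 31 = 46 left.
February 1972 has 29 days (1972 is a leap year): 46 − 29 = 17 left.
17 days into March 1972 → March 17, 1972.
Adding 7 weeks (= 49 days) from March 17, 1972:
March has 31 days, so 31 − 17 = 14 days remain after March 17, 1972; 49 − 14 = 35 left.
April 1972 has 30 days: 35 − 30 = 5 left.
5 days into May 1972 → May 5, 1972.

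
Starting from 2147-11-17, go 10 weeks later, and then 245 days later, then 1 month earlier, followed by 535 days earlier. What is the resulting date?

March 11, 2147

Advancing 10 weeks (= 70 days) from November 17, 2147:
November has 30 days, so 30 − 17 = 13 days remain after November 17, 2147; 70 − 13 = 57 left.
December 2147 has 31 days: 57 − 31 = 26 left.
26 days into January 2148 → January 26, 2148.
Advancing 245 days from January 26, 2148:
January has 31 days, so 31 − 26 = 5 days remain after January 26, 2148; 245 − 5 = 240 left.
February 2148 has 29 days (2148 is a leap year): 240 − 29 = 211 left.
March 2148 has 31 days: 211 − 31 = 180 left.
April 2148 has 30 days: 180 − 30 = 150 left.
May 2148 has 31 days: 150 − 31 = 119 left.
June 2148 has 30 days: 119 − 30 = 89 left.
July 2148 has 31 days: 89 − 31 = 58 left.
August 2148 has 31 days: 58 − 31 = 27 left.
27 days into September 2148 → September 27, 2148.
Going back 1 month from September 27, 2148:
month 9 − 1 = 8 → August 2148.
Day 27 is valid in August, giving August 27, 2148.
Counting back 535 days from August 27, 2148:
Going back 27 days from August 27, 2148 reaches the end of the previous month; 535 − 27 = 508 left.
July 2148 has 31 days: 508 − 31 = 477 left.
June 2148 has 30 days: 477 − 30 = 447 left.
May 2148 has 31 days: 447 − 31 = 416 left.
April 2148 has 30 days: 416 − 30 = 386 left.
March 2148 has 31 days: 386 − 31 = 355 left.
February 2148 has 29 days (2148 is a leap year): 355 − 29 = 326 left.
January 2148 has 31 days: 326 − 31 = 295 left.
December 2147 has 31 days: 295 − 31 = 264 left.
November 2147 has 30 days: 264 − 30 = 234 left.
October 2147 has 31 days: 234 − 31 = 203 left.
September 2147 has 30 days: 203 − 30 = 173 left.
August 2147 has 31 days: 173 − 31 = 142 left.
July 2147 has 31 days: 142 − 31 = 111 left.
June 2147 has 30 days: 111 − 30 = 81 left.
May 2147 has 31 days: 81 − 31 = 50 left.
April 2147 has 30 days: 50 − 30 = 20 left.
March 2147 has 31 days; 31 − 20 = 11 → March 11, 2147.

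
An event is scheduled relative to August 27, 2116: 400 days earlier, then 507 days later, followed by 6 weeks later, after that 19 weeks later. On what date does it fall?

Going back 400 days from August 27, 2116:
Going back 27 days from August 27, 2116 reaches the end of the previous month; 400 − 27 = 373 left.
July 2116 has 31 days: 373 − 31 = 342 left.
June 2116 has 30 days: 342 − 30 = 312 left.
May 2116 has 31 days: 312 − 31 = 281 left.
April 2116 has 30 days: 281 − 30 = 251 left.
March 2116 has 31 days: 251 − 31 = 220 left.
February 2116 has 29 days (2116 is a leap year): 220 − 29 = 191 left.
January 2116 has 31 days: 191 − 31 = 160 left.
December 2115 has 31 days: 160 − 31 = 129 left.
November 2115 has 30 days: 129 − 30 = 99 left.
October 2115 has 31 days: 99 − 31 = 68 left.
September 2115 has 30 days: 68 − 30 = 38 left.
August 2115 has 31 days: 38 − 31 = 7 left.
July 2115 has 31 days; 31 − 7 = 24 → July 24, 2115.
Adding 507 days from July 24, 2115:
July has 31 days, so 31 − 24 = 7 days remain after July 24, 2115; 507 − 7 = 500 left.
August 2115 has 31 days: 500 − 31 = 469 left.
September 2115 has 30 days: 469 − 30 = 439 left.
October 2115 has 31 days: 439 − 31 = 408 left.
November 2115 has 30 days: 408 − 30 = 378 left.
December 2115 has 31 days: 378 − 31 = 347 left.
January 2116 has 31 days: 347 − 31 = 316 left.
February 2116 has 29 days (2116 is a leap year): 316 − 29 = 287 left.
March 2116 has 31 days: 287 − 31 = 256 left.
April 2116 has 30 days: 256 − 30 = 226 left.
May 2116 has 31 days: 226 − 31 = 195 left.
June 2116 has 30 days: 195 − 30 = 165 left.
July 2116 has 31 days: 165 − 31 = 134 left.
August 2116 has 31 days: 134 − 31 = 103 left.
September 2116 has 30 days: 103 − 30 = 73 left.
October 2116 has 31 days: 73 − 31 = 42 left.
November 2116 has 30 days: 42 − 30 = 12 left.
12 days into December 2116 → December 12, 2116.
Counting forward 6 weeks (= 42 days) from December 12, 2116:
December has 31 days, so 31 − 12 = 19 days remain after December 12, 2116; 42 − 19 = 23 left.
23 days into January 2117 → January 23, 2117.
Counting forward 19 weeks (= 133 days) from January 23, 2117:
January has 31 days, so 31 − 23 = 8 days remain after January 23, 2117; 133 − 8 = 125 left.
February 2117 has 28 days (2117 is not a leap year): 125 − 28 = 97 left.
March 2117 has 31 days: 97 − 31 = 66 left.
April 2117 has 30 days: 66 − 30 = 36 left.
May 2117 has 31 days: 36 − 31 = 5 left.
5 days into June 2117 → June 5, 2117.

June 5, 2117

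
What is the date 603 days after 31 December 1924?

Adding 603 days from December 31, 1924.
December has 31 days, so 31 − 31 = 0 days remain after December 31, 1924; 603 − 0 = 603 left.
January 1925 has 31 days: 603 − 31 = 572 left.
February 1925 has 28 days (1925 is not a leap year): 572 − 28 = 544 left.
March 1925 has 31 days: 544 − 31 = 513 left.
April 1925 has 30 days: 513 − 30 = 483 left.
May 1925 has 31 days: 483 − 31 = 452 left.
June 1925 has 30 days: 452 − 30 = 422 left.
July 1925 has 31 days: 422 − 31 = 391 left.
August 1925 has 31 days: 391 − 31 = 360 left.
September 1925 has 30 days: 360 − 30 = 330 left.
October 1925 has 31 days: 330 − 31 = 299 left.
November 1925 has 30 days: 299 − 30 = 269 left.
December 1925 has 31 days: 269 − 31 = 238 left.
January 1926 has 31 days: 238 − 31 = 207 left.
February 1926 has 28 days (1926 is not a leap year): 207 − 28 = 179 left.
March 1926 has 31 days: 179 − 31 = 148 left.
April 1926 has 30 days: 148 − 30 = 118 left.
May 1926 has 31 days: 118 − 31 = 87 left.
June 1926 has 30 days: 87 − 30 = 57 left.
July 1926 has 31 days: 57 − 31 = 26 left.
26 days into August 1926 → August 26, 1926.

August 26, 1926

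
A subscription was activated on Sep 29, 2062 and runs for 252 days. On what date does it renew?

June 8, 2063

Adding 252 days from September 29, 2062.
September has 30 days, so 30 − 29 = 1 day remains after September 29, 2062; 252 − 1 = 251 left.
October 2062 has 31 days: 251 − 31 = 220 left.
November 2062 has 30 days: 220 − 30 = 190 left.
December 2062 has 31 days: 190 − 31 = 159 left.
January 2063 has 31 days: 159 − 31 = 128 left.
February 2063 has 28 days (2063 is not a leap year): 128 − 28 = 100 left.
March 2063 has 31 days: 100 − 31 = 69 left.
April 2063 has 30 days: 69 − 30 = 39 left.
May 2063 has 31 days: 39 − 31 = 8 left.
8 days into June 2063 → June 8, 2063.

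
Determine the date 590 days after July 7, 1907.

February 16, 1909

Adding 590 days from July 7, 1907.
July has 31 days, so 31 − 7 = 24 days remain after July 7, 1907; 590 − 24 = 566 left.
August 1907 has 31 days: 566 − 31 = 535 left.
September 1907 has 30 days: 535 − 30 = 505 left.
October 1907 has 31 days: 505 − 31 = 474 left.
November 1907 has 30 days: 474 − 30 = 444 left.
December 1907 has 31 days: 444 − 31 = 413 left.
January 1908 has 31 days: 413 − 31 = 382 left.
February 1908 has 29 days (1908 is a leap year): 382 − 29 = 353 left.
March 1908 has 31 days: 353 − 31 = 322 left.
April 1908 has 30 days: 322 − 30 = 292 left.
May 1908 has 31 days: 292 − 31 = 261 left.
June 1908 has 30 days: 261 − 30 = 231 left.
July 1908 has 31 days: 231 − 31 = 200 left.
August 1908 has 31 days: 200 − 31 = 169 left.
September 1908 has 30 days: 169 − 30 = 139 left.
October 1908 has 31 days: 139 − 31 = 108 left.
November 1908 has 30 days: 108 − 30 = 78 left.
December 1908 has 31 days: 78 − 31 = 47 left.
January 1909 has 31 days: 47 − 31 = 16 left.
16 days into February 1909 → February 16, 1909.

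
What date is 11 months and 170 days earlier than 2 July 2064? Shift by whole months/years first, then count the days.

Going back 11 months and 170 days from July 2, 2064: first the month/year part, then the days.
month 7 − 11 = -4, which is month 8 of year 2063 → August 2063.
Day 2 is valid in August, giving August 2, 2063.
Now subtract 170 days from August 2, 2063.
Going back 2 days from August 2, 2063 reaches the end of the previous month; 170 − 2 = 168 left.
July 2063 has 31 days: 168 − 31 = 137 left.
June 2063 has 30 days: 137 − 30 = 107 left.
May 2063 has 31 days: 107 − 31 = 76 left.
April 2063 has 30 days: 76 − 30 = 46 left.
March 2063 has 31 days: 46 − 31 = 15 left.
February 2063 has 28 days; 28 − 15 = 13 → February 13, 2063.

February 13, 2063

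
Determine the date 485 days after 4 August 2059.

Advancing 485 days from August 4, 2059.
August has 31 days, so 31 − 4 = 27 days remain after August 4, 2059; 485 − 27 = 458 left.
September 2059 has 30 days: 458 − 30 = 428 left.
October 2059 has 31 days: 428 − 31 = 397 left.
November 2059 has 30 days: 397 − 30 = 367 left.
December 2059 has 31 days: 367 − 31 = 336 left.
January 2060 has 31 days: 336 − 31 = 305 left.
February 2060 has 29 days (2060 is a leap year): 305 − 29 = 276 left.
March 2060 has 31 days: 276 − 31 = 245 left.
April 2060 has 30 days: 245 − 30 = 215 left.
May 2060 has 31 days: 215 − 31 = 184 left.
June 2060 has 30 days: 184 − 30 = 154 left.
July 2060 has 31 days: 154 − 31 = 123 left.
August 2060 has 31 days: 123 − 31 = 92 left.
September 2060 has 30 days: 92 − 30 = 62 left.
October 2060 has 31 days: 62 − 31 = 31 left.
November 2060 has 30 days: 31 − 30 = 1 left.
1 day into December 2060 → December 1, 2060.

December 1, 2060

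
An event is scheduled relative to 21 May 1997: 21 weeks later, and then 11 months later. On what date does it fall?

Advancing 21 weeks (= 147 days) from May 21, 1997:
May has 31 days, so 31 − 21 = 10 days remain after May 21, 1997; 147 − 10 = 137 left.
June 1997 has 30 days: 137 − 30 = 107 left.
July 1997 has 31 days: 107 − 31 = 76 left.
August 1997 has 31 days: 76 − 31 = 45 left.
September 1997 has 30 days: 45 − 30 = 15 left.
15 days into October 1997 → October 15, 1997.
Adding 11 months from October 15, 1997:
month 10 + 11 = 21, which is month 9 of year 1998 → September 1998.
Day 15 is valid in September, giving September 15, 1998.

September 15, 1998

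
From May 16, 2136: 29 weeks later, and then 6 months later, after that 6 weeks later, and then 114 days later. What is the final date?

Advancing 29 weeks (= 203 days) from May 16, 2136:
May has 31 days, so 31 − 16 = 15 days remain after May 16, 2136; 203 − 15 = 188 left.
June 2136 has 30 days: 188 − 30 = 158 left.
July 2136 has 31 days: 158 − 31 = 127 left.
August 2136 has 31 days: 127 − 31 = 96 left.
September 2136 has 30 days: 96 − 30 = 66 left.
October 2136 has 31 days: 66 − 31 = 35 left.
November 2136 has 30 days: 35 − 30 = 5 left.
5 days into December 2136 → December 5, 2136.
Adding 6 months from December 5, 2136:
month 12 + 6 = 18, which is month 6 of year 2137 → June 2137.
Day 5 is valid in June, giving June 5, 2137.
Advancing 6 weeks (= 42 days) from June 5, 2137:
June has 30 days, so 30 − 5 = 25 days remain after June 5, 2137; 42 − 25 = 17 left.
17 days into July 2137 → July 17, 2137.
Advancing 114 days from July 17, 2137:
July has 31 days, so 31 − 17 = 14 days remain after July 17, 2137; 114 − 14 = 100 left.
August 2137 has 31 days: 100 − 31 = 69 left.
September 2137 has 30 days: 69 − 30 = 39 left.
October 2137 has 31 days: 39 − 31 = 8 left.
8 days into November 2137 → November 8, 2137.

November 8, 2137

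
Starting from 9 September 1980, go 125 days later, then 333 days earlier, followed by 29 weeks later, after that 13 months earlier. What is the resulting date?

Adding 125 days from September 9, 1980:
September has 30 days, so 30 − 9 = 21 days remain after September 9, 1980; 125 − 21 = 104 left.
October 1980 has 31 days: 104 − 31 = 73 left.
November 1980 has 30 days: 73 − 30 = 43 left.
December 1980 has 31 days: 43 − 31 = 12 left.
12 days into January 1981 → January 12, 1981.
Subtracting 333 days from January 12, 1981:
Going back 12 days from January 12, 1981 reaches the end of the previous month; 333 − 12 = 321 left.
December 1980 has 31 days: 321 − 31 = 290 left.
November 1980 has 30 days: 290 − 30 = 260 left.
October 1980 has 31 days: 260 − 31 = 229 left.
September 1980 has 30 days: 229 − 30 = 199 left.
August 1980 has 31 days: 199 − 31 = 168 left.
July 1980 has 31 days: 168 − 31 = 137 left.
June 1980 has 30 days: 137 − 30 = 107 left.
May 1980 has 31 days: 107 − 31 = 76 left.
April 1980 has 30 days: 76 − 30 = 46 left.
March 1980 has 31 days: 46 − 31 = 15 left.
February 1980 has 29 days; 29 − 15 = 14 → February 14, 1980.
Adding 29 weeks (= 203 days) from February 14, 1980:
February has 29 days, so 29 − 14 = 15 days remain after February 14, 1980; 203 − 15 = 188 left.
March 1980 has 31 days: 188 − 31 = 157 left.
April 1980 has 30 days: 157 − 30 = 127 left.
May 1980 has 31 days: 127 − 31 = 96 left.
June 1980 has 30 days: 96 − 30 = 66 left.
July 1980 has 31 days: 66 − 31 = 35 left.
August 1980 has 31 days: 35 − 31 = 4 left.
4 days into September 1980 → September 4, 1980.
Subtracting 13 months from September 4, 1980:
month 9 − 13 = -4, which is month 8 of year 1979 → August 1979.
Day 4 is valid in August, giving August 4, 1979.

August 4, 1979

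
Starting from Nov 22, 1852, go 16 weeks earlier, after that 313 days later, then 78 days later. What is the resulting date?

Counting back 16 weeks (= 112 days) from November 22, 1852:
Going back 22 days from November 22, 1852 reaches the end of the previous month; 112 − 22 = 90 left.
October 1852 has 31 days: 90 − 31 = 59 left.
September 1852 has 30 days: 59 − 30 = 29 left.
August 1852 has 31 days; 31 − 29 = 2 → August 2, 1852.
Counting forward 313 days from August 2, 1852:
August has 31 days, so 31 − 2 = 29 days remain after August 2, 1852; 313 − 29 = 284 left.
September 1852 has 30 days: 284 − 30 = 254 left.
October 1852 has 31 days: 254 − 31 = 223 left.
November 1852 has 30 days: 223 − 30 = 193 left.
December 1852 has 31 days: 193 − 31 = 162 left.
January 1853 has 31 days: 162 − 31 = 131 left.
February 1853 has 28 days (1853 is not a leap year): 131 − 28 = 103 left.
March 1853 has 31 days: 103 − 31 = 72 left.
April 1853 has 30 days: 72 − 30 = 42 left.
May 1853 has 31 days: 42 − 31 = 11 left.
11 days into June 1853 → June 11, 1853.
Advancing 78 days from June 11, 1853:
June has 30 days, so 30 − 11 = 19 days remain after June 11, 1853; 78 − 19 = 59 left.
July 1853 has 31 days: 59 − 31 = 28 left.
28 days into August 1853 → August 28, 1853.

August 28, 1853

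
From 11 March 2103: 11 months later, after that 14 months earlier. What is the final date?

Counting forward 11 months from March 11, 2103:
month 3 + 11 = 14, which is month 2 of year 2104 → February 2104.
Day 11 is valid in February, giving February 11, 2104.
Counting back 14 months from February 11, 2104:
month 2 − 14 = -12, which is month 12 of year 2102 → December 2102.
Day 11 is valid in December, giving December 11, 2102.

December 11, 2102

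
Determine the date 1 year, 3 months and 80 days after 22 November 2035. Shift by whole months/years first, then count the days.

May 13, 2037

Adding 1 year, 3 months and 80 days from November 22, 2035: first the month/year part, then the days.
+1 year → 2036; month 11 + 3 = 14, which is month 2 of year 2037 → February 2037.
Day 22 is valid in February, giving February 22, 2037.
Now add 80 days from February 22, 2037.
February has 28 days, so 28 − 22 = 6 days remain after February 22, 2037; 80 − 6 = 74 left.
March 2037 has 31 days: 74 − 31 = 43 left.
April 2037 has 30 days: 43 − 30 = 13 left.
13 days into May 2037 → May 13, 2037.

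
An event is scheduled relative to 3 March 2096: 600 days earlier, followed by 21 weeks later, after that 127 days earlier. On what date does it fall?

Subtracting 600 days from March 3, 2096:
Going back 3 days from March 3, 2096 reaches the end of the previous month; 600 − 3 = 597 left.
February 2096 has 29 days (2096 is a leap year): 597 − 29 = 568 left.
January 2096 has 31 days: 568 − 31 = 537 left.
December 2095 has 31 days: 537 − 31 = 506 left.
November 2095 has 30 days: 506 − 30 = 476 left.
October 2095 has 31 days: 476 − 31 = 445 left.
September 2095 has 30 days: 445 − 30 = 415 left.
August 2095 has 31 days: 415 − 31 = 384 left.
July 2095 has 31 days: 384 − 31 = 353 left.
June 2095 has 30 days: 353 − 30 = 323 left.
May 2095 has 31 days: 323 − 31 = 292 left.
April 2095 has 30 days: 292 − 30 = 262 left.
March 2095 has 31 days: 262 − 31 = 231 left.
February 2095 has 28 days (2095 is not a leap year): 231 − 28 = 203 left.
January 2095 has 31 days: 203 − 31 = 172 left.
December 2094 has 31 days: 172 − 31 = 141 left.
November 2094 has 30 days: 141 − 30 = 111 left.
October 2094 has 31 days: 111 − 31 = 80 left.
September 2094 has 30 days: 80 − 30 = 50 left.
August 2094 has 31 days: 50 − 31 = 19 left.
July 2094 has 31 days; 31 − 19 = 12 → July 12, 2094.
Advancing 21 weeks (= 147 days) from July 12, 2094:
July has 31 days, so 31 − 12 = 19 days remain after July 12, 2094; 147 − 19 = 128 left.
August 2094 has 31 days: 128 − 31 = 97 left.
September 2094 has 30 days: 97 − 30 = 67 left.
October 2094 has 31 days: 67 − 31 = 36 left.
November 2094 has 30 days: 36 − 30 = 6 left.
6 days into December 2094 → December 6, 2094.
Counting back 127 days from December 6, 2094:
Going back 6 days from December 6, 2094 reaches the end of the previous month; 127 − 6 = 121 left.
November 2094 has 30 days: 121 − 30 = 91 left.
October 2094 has 31 days: 91 − 31 = 60 left.
September 2094 has 30 days: 60 − 30 = 30 left.
August 2094 has 31 days; 31 − 30 = 1 → August 1, 2094.

August 1, 2094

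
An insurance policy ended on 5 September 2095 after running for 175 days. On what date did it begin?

Going back 175 days from September 5, 2095.
Going back 5 days from September 5, 2095 reaches the end of the previous month; 175 − 5 = 170 left.
August 2095 has 31 days: 170 − 31 = 139 left.
July 2095 has 31 days: 139 − 31 = 108 left.
June 2095 has 30 days: 108 − 30 = 78 left.
May 2095 has 31 days: 78 − 31 = 47 left.
April 2095 has 30 days: 47 − 30 = 17 left.
March 2095 has 31 days; 31 − 17 = 14 → March 14, 2095.

March 14, 2095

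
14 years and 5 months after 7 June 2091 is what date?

Adding 14 years and 5 months from June 7, 2091.
+14 years → 2105; month 6 + 5 = 11 → November 2105.
Day 7 is valid in November, giving November 7, 2105.

November 7, 2105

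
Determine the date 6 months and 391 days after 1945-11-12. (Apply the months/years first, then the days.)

Advancing 6 months and 391 days from November 12, 1945: first the month/year part, then the days.
month 11 + 6 = 17, which is month 5 of year 1946 → May 1946.
Day 12 is valid in May, giving May 12, 1946.
Now add 391 days from May 12, 1946.
May has 31 days, so 31 − 12 = 19 days remain after May 12, 1946; 391 − 19 = 372 left.
June 1946 has 30 days: 372 − 30 = 342 left.
July 1946 has 31 days: 342 − 31 = 311 left.
August 1946 has 31 days: 311 − 31 = 280 left.
September 1946 has 30 days: 280 − 30 = 250 left.
October 1946 has 31 days: 250 − 31 = 219 left.
November 1946 has 30 days: 219 − 30 = 189 left.
December 1946 has 31 days: 189 − 31 = 158 left.
January 1947 has 31 days: 158 − 31 = 127 left.
February 1947 has 28 days (1947 is not a leap year): 127 − 28 = 99 left.
March 1947 has 31 days: 99 − 31 = 68 left.
April 1947 has 30 days: 68 − 30 = 38 left.
May 1947 has 31 days: 38 − 31 = 7 left.
7 days into June 1947 → June 7, 1947.

June 7, 1947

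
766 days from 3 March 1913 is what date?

Counting forward 766 days from March 3, 1913.
March has 31 days, so 31 − 3 = 28 days remain after March 3, 1913; 766 − 28 = 738 left.
April 1913 has 30 days: 738 − 30 = 708 left.
May 1913 has 31 days: 708 − 31 = 677 left.
June 1913 has 30 days: 677 − 30 = 647 left.
July 1913 has 31 days: 647 − 31 = 616 left.
August 1913 has 31 days: 616 − 31 = 585 left.
September 1913 has 30 days: 585 − 30 = 555 left.
October 1913 has 31 days: 555 − 31 = 524 left.
November 1913 has 30 days: 524 − 30 = 494 left.
December 1913 has 31 days: 494 − 31 = 463 left.
January 1914 has 31 days: 463 − 31 = 432 left.
February 1914 has 28 days (1914 is not a leap year): 432 − 28 = 404 left.
March 1914 has 31 days: 404 − 31 = 373 left.
April 1914 has 30 days: 373 − 30 = 343 left.
May 1914 has 31 days: 343 − 31 = 312 left.
June 1914 has 30 days: 312 − 30 = 282 left.
July 1914 has 31 days: 282 − 31 = 251 left.
August 1914 has 31 days: 251 − 31 = 220 left.
September 1914 has 30 days: 220 − 30 = 190 left.
October 1914 has 31 days: 190 − 31 = 159 left.
November 1914 has 30 days: 159 − 30 = 129 left.
December 1914 has 31 days: 129 − 31 = 98 left.
January 1915 has 31 days: 98 − 31 = 67 left.
February 1915 has 28 days (1915 is not a leap year): 67 − 28 = 39 left.
March 1915 has 31 days: 39 − 31 = 8 left.
8 days into April 1915 → April 8, 1915.

April 8, 1915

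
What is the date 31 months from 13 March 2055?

Counting forward 31 months from March 13, 2055.
month 3 + 31 = 34, which is month 10 of year 2057 → October 2057.
Day 13 is valid in October, giving October 13, 2057.

October 13, 2057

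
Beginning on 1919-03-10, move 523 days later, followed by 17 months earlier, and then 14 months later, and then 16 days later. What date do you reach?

Counting forward 523 days from March 10, 1919:
March has 31 days, so 31 − 10 = 21 days remain after March 10, 1919; 523 − 21 = 502 left.
April 1919 has 30 days: 502 − 30 = 472 left.
May 1919 has 31 days: 472 − 31 = 441 left.
June 1919 has 30 days: 441 − 30 = 411 left.
July 1919 has 31 days: 411 − 31 = 380 left.
August 1919 has 31 days: 380 − 31 = 349 left.
September 1919 has 30 days: 349 − 30 = 319 left.
October 1919 has 31 days: 319 − 31 = 288 left.
November 1919 has 30 days: 288 − 30 = 258 left.
December 1919 has 31 days: 258 − 31 = 227 left.
January 1920 has 31 days: 227 − 31 = 196 left.
February 1920 has 29 days (1920 is a leap year): 196 − 29 = 167 left.
March 1920 has 31 days: 167 − 31 = 136 left.
April 1920 has 30 days: 136 − 30 = 106 left.
May 1920 has 31 days: 106 − 31 = 75 left.
June 1920 has 30 days: 75 − 30 = 45 left.
July 1920 has 31 days: 45 − 31 = 14 left.
14 days into August 1920 → August 14, 1920.
Subtracting 17 months from August 14, 1920:
month 8 − 17 = -9, which is month 3 of year 1919 → March 1919.
Day 14 is valid in March, giving March 14, 1919.
Counting forward 14 months from March 14, 1919:
month 3 + 14 = 17, which is month 5 of year 1920 → May 1920.
Day 14 is valid in May, giving May 14, 1920.
Counting forward 16 days from May 14, 1920:
May has 31 days; 14 + 16 = 30, still in May.

May 30, 1920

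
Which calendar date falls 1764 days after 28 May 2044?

Adding 1764 days from May 28, 2044.
May has 31 days, so 31 − 28 = 3 days remain after May 28, 2044; 1764 − 3 = 1761 left.
June 2044 has 30 days: 1761 − 30 = 1731 left.
July 2044 has 31 days: 1731 − 31 = 1700 left.
August 2044 has 31 days: 1700 − 31 = 1669 left.
September 2044 has 30 days: 1669 − 30 = 1639 left.
October 2044 has 31 days: 1639 − 31 = 1608 left.
November 2044 has 30 days: 1608 − 30 = 1578 left.
December 2044 has 31 days: 1578 − 31 = 1547 left.
January 2045 has 31 days: 1547 − 31 = 1516 left.
February 2045 has 28 days (2045 is not a leap year): 1516 − 28 = 1488 left.
March 2045 has 31 days: 1488 − 31 = 1457 left.
April 2045 has 30 days: 1457 − 30 = 1427 left.
May 2045 has 31 days: 1427 − 31 = 1396 left.
June 2045 has 30 days: 1396 − 30 = 1366 left.
July 2045 has 31 days: 1366 − 31 = 1335 left.
August 2045 has 31 days: 1335 − 31 = 1304 left.
September 2045 has 30 days: 1304 − 30 = 1274 left.
October 2045 has 31 days: 1274 − 31 = 1243 left.
November 2045 has 30 days: 1243 − 30 = 1213 left.
December 2045 has 31 days: 1213 − 31 = 1182 left.
January 2046 has 31 days: 1182 − 31 = 1151 left.
February 2046 has 28 days (2046 is not a leap year): 1151 − 28 = 1123 left.
March 2046 has 31 days: 1123 − 31 = 1092 left.
April 2046 has 30 days: 1092 − 30 = 1062 left.
May 2046 has 31 days: 1062 − 31 = 1031 left.
June 2046 has 30 days: 1031 − 30 = 1001 left.
July 2046 has 31 days: 1001 − 31 = 970 left.
August 2046 has 31 days: 970 − 31 = 939 left.
September 2046 has 30 days: 939 − 30 = 909 left.
October 2046 has 31 days: 909 − 31 = 878 left.
November 2046 has 30 days: 878 − 30 = 848 left.
December 2046 has 31 days: 848 − 31 = 817 left.
January 2047 has 31 days: 817 − 31 = 786 left.
February 2047 has 28 days (2047 is not a leap year): 786 − 28 = 758 left.
March 2047 has 31 days: 758 − 31 = 727 left.
April 2047 has 30 days: 727 − 30 = 697 left.
May 2047 has 31 days: 697 − 31 = 666 left.
June 2047 has 30 days: 666 − 30 = 636 left.
July 2047 has 31 days: 636 − 31 = 605 left.
August 2047 has 31 days: 605 − 31 = 574 left.
September 2047 has 30 days: 574 − 30 = 544 left.
October 2047 has 31 days: 544 − 31 = 513 left.
November 2047 has 30 days: 513 − 30 = 483 left.
December 2047 has 31 days: 483 − 31 = 452 left.
January 2048 has 31 days: 452 − 31 = 421 left.
February 2048 has 29 days (2048 is a leap year): 421 − 29 = 392 left.
March 2048 has 31 days: 392 − 31 = 361 left.
April 2048 has 30 days: 361 − 30 = 331 left.
May 2048 has 31 days: 331 − 31 = 300 left.
June 2048 has 30 days: 300 − 30 = 270 left.
July 2048 has 31 days: 270 − 31 = 239 left.
August 2048 has 31 days: 239 − 31 = 208 left.
September 2048 has 30 days: 208 − 30 = 178 left.
October 2048 has 31 days: 178 − 31 = 147 left.
November 2048 has 30 days: 147 − 30 = 117 left.
December 2048 has 31 days: 117 − 31 = 86 left.
January 2049 has 31 days: 86 − 31 = 55 left.
February 2049 has 28 days (2049 is not a leap year): 55 − 28 = 27 left.
27 days into March 2049 → March 27, 2049.

March 27, 2049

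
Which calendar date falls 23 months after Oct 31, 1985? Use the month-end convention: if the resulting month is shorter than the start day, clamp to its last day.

September 30, 1987

Advancing 23 months from October 31, 1985.
month 10 + 23 = 33, which is month 9 of year 1987 → September 1987.
September 1987 has only 30 days and the start was day 31, so the date clamps to September 30, 1987.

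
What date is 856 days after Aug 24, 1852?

Advancing 856 days from August 24, 1852.
August has 31 days, so 31 − 24 = 7 days remain after August 24, 1852; 856 − 7 = 849 left.
September 1852 has 30 days: 849 − 30 = 819 left.
October 1852 has 31 days: 819 − 31 = 788 left.
November 1852 has 30 days: 788 − 30 = 758 left.
December 1852 has 31 days: 758 − 31 = 727 left.
January 1853 has 31 days: 727 − 31 = 696 left.
February 1853 has 28 days (1853 is not a leap year): 696 − 28 = 668 left.
March 1853 has 31 days: 668 − 31 = 637 left.
April 1853 has 30 days: 637 − 30 = 607 left.
May 1853 has 31 days: 607 − 31 = 576 left.
June 1853 has 30 days: 576 − 30 = 546 left.
July 1853 has 31 days: 546 − 31 = 515 left.
August 1853 has 31 days: 515 − 31 = 484 left.
September 1853 has 30 days: 484 − 30 = 454 left.
October 1853 has 31 days: 454 − 31 = 423 left.
November 1853 has 30 days: 423 − 30 = 393 left.
December 1853 has 31 days: 393 − 31 = 362 left.
January 1854 has 31 days: 362 − 31 = 331 left.
February 1854 has 28 days (1854 is not a leap year): 331 − 28 = 303 left.
March 1854 has 31 days: 303 − 31 = 272 left.
April 1854 has 30 days: 272 − 30 = 242 left.
May 1854 has 31 days: 242 − 31 = 211 left.
June 1854 has 30 days: 211 − 30 = 181 left.
July 1854 has 31 days: 181 − 31 = 150 left.
August 1854 has 31 days: 150 − 31 = 119 left.
September 1854 has 30 days: 119 − 30 = 89 left.
October 1854 has 31 days: 89 − 31 = 58 left.
November 1854 has 30 days: 58 − 30 = 28 left.
28 days into December 1854 → December 28, 1854.

December 28, 1854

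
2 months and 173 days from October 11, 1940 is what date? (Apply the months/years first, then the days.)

June 2, 1941

Counting forward 2 months and 173 days from October 11, 1940: first the month/year part, then the days.
month 10 + 2 = 12 → December 1940.
Day 11 is valid in December, giving December 11, 1940.
Now add 173 days from December 11, 1940.
December has 31 days, so 31 − 11 = 20 days remain after December 11, 1940; 173 − 20 = 153 left.
January 1941 has 31 days: 153 − 31 = 122 left.
February 1941 has 28 days (1941 is not a leap year): 122 − 28 = 94 left.
March 1941 has 31 days: 94 − 31 = 63 left.
April 1941 has 30 days: 63 − 30 = 33 left.
May 1941 has 31 days: 33 − 31 = 2 left.
2 days into June 1941 → June 2, 1941.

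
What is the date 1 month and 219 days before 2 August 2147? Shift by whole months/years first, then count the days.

Counting back 1 month and 219 days from August 2, 2147: first the month/year part, then the days.
month 8 − 1 = 7 → July 2147.
Day 2 is valid in July, giving July 2, 2147.
Now subtract 219 days from July 2, 2147.
Going back 2 days from July 2, 2147 reaches the end of the previous month; 219 − 2 = 217 left.
June 2147 has 30 days: 217 − 30 = 187 left.
May 2147 has 31 days: 187 − 31 = 156 left.
April 2147 has 30 days: 156 − 30 = 126 left.
March 2147 has 31 days: 126 − 31 = 95 left.
February 2147 has 28 days (2147 is not a leap year): 95 − 28 = 67 left.
January 2147 has 31 days: 67 − 31 = 36 left.
December 2146 has 31 days: 36 − 31 = 5 left.
November 2146 has 30 days; 30 − 5 = 25 → November 25, 2146.

November 25, 2146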